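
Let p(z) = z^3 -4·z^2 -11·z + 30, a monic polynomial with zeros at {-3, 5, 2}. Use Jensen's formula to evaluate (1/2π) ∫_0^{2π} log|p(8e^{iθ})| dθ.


Zeros: -3, 2, 5; r = 8.
Inside |z| < r: -3, 2, 5. Outside (|z| ≥ r): ∅.
p(0) = 30, so log|p(0)| = log(30) = 3.4012.
Apply Jensen: I(r) = log|p(0)| + Σ_k log(r/|z_k|), summed over zeros inside |z| < r.
  log(r/|z_k|) for z_k = -3: log(8/3) = 0.9808
  log(r/|z_k|) for z_k = 5: log(8/5) = 0.4700
  log(r/|z_k|) for z_k = 2: log(8/2) = 1.3863
Sum over inside zeros: 2.8371.
I(r) = log|p(0)| + (inside sum) = 3.4012 + 2.8371 = 6.2383.
Closed form (all zeros inside, monic): I(r) = n·log(r) = 3·log(8) = 6.2383. ✓

I(r) ≈ 6.2383.


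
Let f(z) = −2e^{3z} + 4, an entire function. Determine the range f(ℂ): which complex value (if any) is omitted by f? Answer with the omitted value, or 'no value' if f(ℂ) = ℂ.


Little Picard bounds the complement of f(ℂ) to at most one point.
e^{3z} is never zero on ℂ, so -2·e^{3z} takes every value in ℂ ∖ {0}. Adding 4 shifts the range to ℂ ∖ {4}. Thus f omits exactly the value 4.

Omitted value: 4.


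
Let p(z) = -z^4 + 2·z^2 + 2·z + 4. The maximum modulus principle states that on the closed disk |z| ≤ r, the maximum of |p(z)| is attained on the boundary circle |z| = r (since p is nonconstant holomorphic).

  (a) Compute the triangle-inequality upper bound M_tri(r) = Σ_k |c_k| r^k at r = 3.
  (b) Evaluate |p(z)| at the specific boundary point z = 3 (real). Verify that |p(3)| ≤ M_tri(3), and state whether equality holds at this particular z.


Coefficients: c_0 = 4, c_1 = 2, c_2 = 2, c_3 = 0, c_4 = -1. Radius r = 3.
Part (a). Triangle bound: M_tri(r) = Σ_k |c_k| r^k
  = |4|·3^0 + |2|·3^1 + |2|·3^2 + |0|·3^3 + |-1|·3^4
  = 4 + 6 + 18 + 0 + 81 = 109.
This bounds M(r) := max_{|z|=r} |p(z)| from above; equality holds iff all terms c_k z^k can be made to align in phase at a single z on |z|=r.
Part (b). At z = 3 (real, on the circle |z| = r):
  p(3) = (4)·3^0 + (2)·3^1 + (2)·3^2 + (0)·3^3 + (-1)·3^4 = -53.
  |p(3)| = 53.
Check: |p(3)| = 53 ≤ 109 = M_tri(3). ✓ Equality does not hold at z = 3 (the coefficients have mixed signs, so the terms do not all align in phase there).

M_tri(3) = 109; |p(3)| = 53; equality at z=3: no.


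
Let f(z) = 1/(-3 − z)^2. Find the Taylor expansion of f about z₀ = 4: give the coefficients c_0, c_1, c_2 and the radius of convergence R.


Let w = z − z₀, so z = z₀ + w.
Then -3 − z = -3 − (z₀ + w) = (-3 − z₀) − w = -7 − w.
f(z) = 1/(-7 − w)^2 = (1/(-7)^2) · (1 − w/(-7))^{−2}.
By the binomial series (1−u)^{−2} = Σ_{n≥0} C(n+1, 1) u^n for |u|<1, with u = w/(-7):
  c_n = C(n+1, 1) / (-7)^(n+2).
  c_0 = 1/(-7)^2 = 1/49.
  c_1 = 2/(-7)^3 = -2/343.
  c_2 = 3/(-7)^4 = 3/2401.
The series is valid for |w/d| < 1, i.e. |z − z₀| < |d|.
Radius of convergence: R = |-3 − z₀| = |-7| = 7 (distance from z₀ to the singularity z = -3).

c_0 = 1/49, c_1 = -2/343, c_2 = 3/2401; R = 7.


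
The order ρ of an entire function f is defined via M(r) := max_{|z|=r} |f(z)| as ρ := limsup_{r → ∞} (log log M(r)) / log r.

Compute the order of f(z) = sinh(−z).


sinh(w) is a linear combination of e^{iw} and e^{−iw} (or e^w, e^{−w} in the hyperbolic case), so |sinh(w)| ≤ e^{|w|}. With w = −z, |w| ≤ 1|z| + 0 = 1r + 0 on |z| = r, giving M(r) ≤ e^{1r + 0}, so ρ ≤ 1. On a suitable ray (z = it for sin/cos; z = t for sinh/cosh, t real → ∞), |sinh(−z)| grows like e^{1|t|}/2, so ρ ≥ 1. Hence ρ = 1.
Therefore ρ = 1.

Order ρ = 1.


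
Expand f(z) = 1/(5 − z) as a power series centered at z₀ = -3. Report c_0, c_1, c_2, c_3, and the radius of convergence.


Let w = z − z₀, so z = z₀ + w.
Then 5 − z = 5 − (z₀ + w) = (5 − z₀) − w = 8 − w.
f(z) = 1/(8 − w) = (1/(8)) · 1/(1 − w/(8)) = Σ_{n≥0} w^n / (8)^(n+1).
So c_n = 1/(8)^(n+1):
  c_0 = 1/(8)^1 = 1/8.
  c_1 = 1/(8)^2 = 1/64.
  c_2 = 1/(8)^3 = 1/512.
  c_3 = 1/(8)^4 = 1/4096.
The series is valid for |w/d| < 1, i.e. |z − z₀| < |d|.
Radius of convergence: R = |5 − z₀| = |8| = 8 (distance from z₀ to the singularity z = 5).

c_0 = 1/8, c_1 = 1/64, c_2 = 1/512, c_3 = 1/4096; R = 8.


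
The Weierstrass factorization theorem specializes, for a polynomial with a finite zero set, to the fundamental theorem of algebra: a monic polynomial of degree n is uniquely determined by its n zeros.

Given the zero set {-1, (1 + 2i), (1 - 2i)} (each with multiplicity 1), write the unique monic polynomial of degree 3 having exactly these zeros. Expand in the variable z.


The polynomial is p(z) = ∏_{α ∈ S} (z − α), where S = {-1, (1 + 2i), (1 - 2i)}.
Expanding the product yields: p(z) = z^3 -z^2 + 3·z + 5.
Note conjugate pairs combine to real quadratics: (z − (1+2i))(z − (1−2i)) = z² − 2z + 5.
The resulting polynomial has degree 3 and real coefficients as required.

p(z) = z^3 -z^2 + 3·z + 5.


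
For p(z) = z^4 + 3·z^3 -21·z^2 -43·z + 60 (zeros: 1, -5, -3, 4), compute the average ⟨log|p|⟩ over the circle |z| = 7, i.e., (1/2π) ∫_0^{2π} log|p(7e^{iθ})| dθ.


Zeros: -5, -3, 1, 4; r = 7.
Inside |z| < r: -5, -3, 1, 4. Outside (|z| ≥ r): ∅.
p(0) = 60, so log|p(0)| = log(60) = 4.0943.
Apply Jensen: I(r) = log|p(0)| + Σ_k log(r/|z_k|), summed over zeros inside |z| < r.
  log(r/|z_k|) for z_k = 1: log(7/1) = 1.9459
  log(r/|z_k|) for z_k = -5: log(7/5) = 0.3365
  log(r/|z_k|) for z_k = -3: log(7/3) = 0.8473
  log(r/|z_k|) for z_k = 4: log(7/4) = 0.5596
Sum over inside zeros: 3.6893.
I(r) = log|p(0)| + (inside sum) = 4.0943 + 3.6893 = 7.7836.
Closed form (all zeros inside, monic): I(r) = n·log(r) = 4·log(7) = 7.7836. ✓

I(r) ≈ 7.7836.


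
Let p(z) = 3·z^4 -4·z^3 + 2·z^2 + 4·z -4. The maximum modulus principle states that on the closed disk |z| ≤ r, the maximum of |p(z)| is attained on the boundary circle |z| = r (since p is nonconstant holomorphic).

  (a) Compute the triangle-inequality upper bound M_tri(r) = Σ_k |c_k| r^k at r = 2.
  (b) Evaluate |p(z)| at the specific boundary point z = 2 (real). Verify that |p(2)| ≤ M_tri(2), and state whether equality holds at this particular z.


Coefficients: c_0 = -4, c_1 = 4, c_2 = 2, c_3 = -4, c_4 = 3. Radius r = 2.
Part (a). Triangle bound: M_tri(r) = Σ_k |c_k| r^k
  = |-4|·2^0 + |4|·2^1 + |2|·2^2 + |-4|·2^3 + |3|·2^4
  = 4 + 8 + 8 + 32 + 48 = 100.
This bounds M(r) := max_{|z|=r} |p(z)| from above; equality holds iff all terms c_k z^k can be made to align in phase at a single z on |z|=r.
Part (b). At z = 2 (real, on the circle |z| = r):
  p(2) = (-4)·2^0 + (4)·2^1 + (2)·2^2 + (-4)·2^3 + (3)·2^4 = 28.
  |p(2)| = 28.
Check: |p(2)| = 28 ≤ 100 = M_tri(2). ✓ Equality does not hold at z = 2 (the coefficients have mixed signs, so the terms do not all align in phase there).

M_tri(2) = 100; |p(2)| = 28; equality at z=2: no.


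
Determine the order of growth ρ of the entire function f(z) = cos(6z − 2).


cos(w) is a linear combination of e^{iw} and e^{−iw} (or e^w, e^{−w} in the hyperbolic case), so |cos(w)| ≤ e^{|w|}. With w = 6z − 2, |w| ≤ 6|z| + 2 = 6r + 2 on |z| = r, giving M(r) ≤ e^{6r + 2}, so ρ ≤ 1. On a suitable ray (z = it for sin/cos; z = t for sinh/cosh, t real → ∞), |cos(6z − 2)| grows like e^{6|t|}/2, so ρ ≥ 1. Hence ρ = 1.
Therefore ρ = 1.

Order ρ = 1.


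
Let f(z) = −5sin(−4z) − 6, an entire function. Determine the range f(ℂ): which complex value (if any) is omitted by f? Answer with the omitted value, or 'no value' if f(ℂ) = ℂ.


Little Picard bounds the complement of f(ℂ) to at most one point.
sin is entire and surjective onto ℂ: for every w ∈ ℂ, sin(ζ) = w has a solution ζ ∈ ℂ (e.g., via the complex inverse arcsin). With ζ = −4z this gives z = ζ/(-4). Then -5·sin(−4z) takes every value in -5·ℂ = ℂ, and adding -6 is a bijection of ℂ. So f is surjective and omits no value. (Note: only on the real line is sin bounded by [−1, 1].)

Omitted value: no value.


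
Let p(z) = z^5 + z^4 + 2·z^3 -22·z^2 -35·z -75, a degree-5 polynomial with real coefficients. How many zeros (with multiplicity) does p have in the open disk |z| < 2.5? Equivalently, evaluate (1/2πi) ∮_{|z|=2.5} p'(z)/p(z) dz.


The zeros of p are: (-1 + 2i), (-1 - 2i), 3, (-1 + 2i), (-1 - 2i).
Their magnitudes are: 2.236, 2.236, 3, 2.236, 2.236.
Zeros with |z| < R = 2.5: (-1 + 2i), (-1 - 2i), (-1 + 2i), (-1 - 2i).
Count = 4.
By the argument principle, (1/2πi) ∮_{|z|=R} p'(z)/p(z) dz equals exactly this count.

Number of zeros inside |z| < 2.5: 4.


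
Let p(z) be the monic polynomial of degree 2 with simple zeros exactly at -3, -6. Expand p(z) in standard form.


The polynomial is p(z) = ∏_{α ∈ S} (z − α), where S = {-3, -6}.
Expanding the product yields: p(z) = z^2 + 9·z + 18.
The resulting polynomial has degree 2 and real coefficients as required.

p(z) = z^2 + 9·z + 18.


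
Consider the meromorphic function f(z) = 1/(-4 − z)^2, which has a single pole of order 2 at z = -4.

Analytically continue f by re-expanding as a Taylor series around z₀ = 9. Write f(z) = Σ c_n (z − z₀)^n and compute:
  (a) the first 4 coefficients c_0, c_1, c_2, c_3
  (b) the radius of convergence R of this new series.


Let w = z − z₀, so z = z₀ + w.
Then -4 − z = -4 − (z₀ + w) = (-4 − z₀) − w = -13 − w.
f(z) = 1/(-13 − w)^2 = (1/(-13)^2) · (1 − w/(-13))^{−2}.
By the binomial series (1−u)^{−2} = Σ_{n≥0} C(n+1, 1) u^n for |u|<1, with u = w/(-13):
  c_n = C(n+1, 1) / (-13)^(n+2).
  c_0 = 1/(-13)^2 = 1/169.
  c_1 = 2/(-13)^3 = -2/2197.
  c_2 = 3/(-13)^4 = 3/28561.
  c_3 = 4/(-13)^5 = -4/371293.
The series is valid for |w/d| < 1, i.e. |z − z₀| < |d|.
Radius of convergence: R = |-4 − z₀| = |-13| = 13 (distance from z₀ to the singularity z = -4).

c_0 = 1/169, c_1 = -2/2197, c_2 = 3/28561, c_3 = -4/371293; R = 13.


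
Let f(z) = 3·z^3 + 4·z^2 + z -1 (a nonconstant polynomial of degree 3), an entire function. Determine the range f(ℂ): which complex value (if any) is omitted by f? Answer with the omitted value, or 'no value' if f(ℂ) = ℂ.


Little Picard bounds the complement of f(ℂ) to at most one point.
For every w ∈ ℂ, the equation p(z) − w = 0 is a nonconstant polynomial in z and hence has at least one root by the fundamental theorem of algebra. So p is surjective onto ℂ, omitting no value.

Omitted value: no value.


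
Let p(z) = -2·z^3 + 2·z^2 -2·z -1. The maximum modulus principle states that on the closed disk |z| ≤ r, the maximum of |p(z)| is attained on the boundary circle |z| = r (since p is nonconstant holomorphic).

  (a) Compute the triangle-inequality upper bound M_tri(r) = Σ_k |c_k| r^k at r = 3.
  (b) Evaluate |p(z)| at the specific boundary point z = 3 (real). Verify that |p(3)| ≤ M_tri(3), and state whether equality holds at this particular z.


Coefficients: c_0 = -1, c_1 = -2, c_2 = 2, c_3 = -2. Radius r = 3.
Part (a). Triangle bound: M_tri(r) = Σ_k |c_k| r^k
  = |-1|·3^0 + |-2|·3^1 + |2|·3^2 + |-2|·3^3
  = 1 + 6 + 18 + 54 = 79.
This bounds M(r) := max_{|z|=r} |p(z)| from above; equality holds iff all terms c_k z^k can be made to align in phase at a single z on |z|=r.
Part (b). At z = 3 (real, on the circle |z| = r):
  p(3) = (-1)·3^0 + (-2)·3^1 + (2)·3^2 + (-2)·3^3 = -43.
  |p(3)| = 43.
Check: |p(3)| = 43 ≤ 79 = M_tri(3). ✓ Equality does not hold at z = 3 (the coefficients have mixed signs, so the terms do not all align in phase there).

M_tri(3) = 79; |p(3)| = 43; equality at z=3: no.


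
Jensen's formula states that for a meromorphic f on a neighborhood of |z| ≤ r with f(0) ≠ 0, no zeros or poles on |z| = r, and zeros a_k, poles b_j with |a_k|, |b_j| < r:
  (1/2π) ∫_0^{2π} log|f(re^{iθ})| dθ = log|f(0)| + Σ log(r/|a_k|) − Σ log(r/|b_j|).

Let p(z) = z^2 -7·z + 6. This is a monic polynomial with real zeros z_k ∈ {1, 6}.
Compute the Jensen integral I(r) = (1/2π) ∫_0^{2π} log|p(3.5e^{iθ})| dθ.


Zeros: 1, 6; r = 3.5.
Inside |z| < r: 1. Outside (|z| ≥ r): 6.
p(0) = 6, so log|p(0)| = log(6) = 1.7918.
Apply Jensen: I(r) = log|p(0)| + Σ_k log(r/|z_k|), summed over zeros inside |z| < r.
  log(r/|z_k|) for z_k = 1: log(3.5/1) = 1.2528
  Outside zeros (6) contribute nothing to the Jensen sum.
Sum over inside zeros: 1.2528.
I(r) = log|p(0)| + (inside sum) = 1.7918 + 1.2528 = 3.0445.
Note: since some zeros are outside |z| ≤ r, the simplified n·log(r) form does NOT apply — only the inside zeros contribute.

I(r) ≈ 3.0445.


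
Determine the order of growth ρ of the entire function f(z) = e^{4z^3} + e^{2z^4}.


Each summand is entire of order 3 and 4 respectively (as in the single-exponential case). The order of a sum is at most the max of the orders, so ρ ≤ 4. For the lower bound: on |z|=r choose arg z so that 2z^4 is real positive; then |e^{2z^4}| = e^{2r^4} while |e^{4z^3}| ≤ e^{4r^3} = o(e^{2r^4}). So |f| ≥ e^{2r^4}(1 − o(1)) and ρ ≥ 4. Hence ρ = max(3, 4) = 4.
Therefore ρ = 4.

Order ρ = 4.


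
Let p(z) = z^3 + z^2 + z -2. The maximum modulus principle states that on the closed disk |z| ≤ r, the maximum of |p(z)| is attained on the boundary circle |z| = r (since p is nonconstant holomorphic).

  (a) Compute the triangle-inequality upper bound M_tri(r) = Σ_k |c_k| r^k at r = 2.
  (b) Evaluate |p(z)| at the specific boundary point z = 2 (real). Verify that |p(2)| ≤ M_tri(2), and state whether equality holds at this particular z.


Coefficients: c_0 = -2, c_1 = 1, c_2 = 1, c_3 = 1. Radius r = 2.
Part (a). Triangle bound: M_tri(r) = Σ_k |c_k| r^k
  = |-2|·2^0 + |1|·2^1 + |1|·2^2 + |1|·2^3
  = 2 + 2 + 4 + 8 = 16.
This bounds M(r) := max_{|z|=r} |p(z)| from above; equality holds iff all terms c_k z^k can be made to align in phase at a single z on |z|=r.
Part (b). At z = 2 (real, on the circle |z| = r):
  p(2) = (-2)·2^0 + (1)·2^1 + (1)·2^2 + (1)·2^3 = 12.
  |p(2)| = 12.
Check: |p(2)| = 12 ≤ 16 = M_tri(2). ✓ Equality does not hold at z = 2 (the coefficients have mixed signs, so the terms do not all align in phase there).

M_tri(2) = 16; |p(2)| = 12; equality at z=2: no.


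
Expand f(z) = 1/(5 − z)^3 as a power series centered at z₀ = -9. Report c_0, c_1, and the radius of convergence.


Let w = z − z₀, so z = z₀ + w.
Then 5 − z = 5 − (z₀ + w) = (5 − z₀) − w = 14 − w.
f(z) = 1/(14 − w)^3 = (1/(14)^3) · (1 − w/(14))^{−3}.
By the binomial series (1−u)^{−3} = Σ_{n≥0} C(n+2, 2) u^n for |u|<1, with u = w/(14):
  c_n = C(n+2, 2) / (14)^(n+3).
  c_0 = 1/(14)^3 = 1/2744.
  c_1 = 3/(14)^4 = 3/38416.
The series is valid for |w/d| < 1, i.e. |z − z₀| < |d|.
Radius of convergence: R = |5 − z₀| = |14| = 14 (distance from z₀ to the singularity z = 5).

c_0 = 1/2744, c_1 = 3/38416; R = 14.


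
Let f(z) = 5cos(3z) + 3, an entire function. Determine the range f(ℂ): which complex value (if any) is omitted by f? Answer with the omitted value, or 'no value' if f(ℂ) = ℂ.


Little Picard bounds the complement of f(ℂ) to at most one point.
cos is entire and surjective onto ℂ: for every w ∈ ℂ, cos(ζ) = w has a solution ζ ∈ ℂ (e.g., via the complex inverse arccos). With ζ = 3z this gives z = ζ/(3). Then 5·cos(3z) takes every value in 5·ℂ = ℂ, and adding 3 is a bijection of ℂ. So f is surjective and omits no value. (Note: only on the real line is cos bounded by [−1, 1].)

Omitted value: no value.


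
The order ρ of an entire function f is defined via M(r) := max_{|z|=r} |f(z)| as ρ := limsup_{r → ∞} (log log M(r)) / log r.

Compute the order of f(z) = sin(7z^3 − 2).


Write sin(w) = (e^{iw} ± e^{−iw})/(2 or 2i), so |sin(w)| ≤ e^{|w|}. With w = 7z^3 − 2, |w| ≤ 7r^3 + 2 on |z|=r, giving M(r) ≤ e^{7r^3 + 2} and ρ ≤ 3. For the lower bound, choose z on |z|=r with 7z^3 purely imaginary of modulus 7r^3; then |sin(7z^3 − 2)| grows like e^{7r^3}/2, so ρ ≥ 3. Hence ρ = 3.
Therefore ρ = 3.

Order ρ = 3.


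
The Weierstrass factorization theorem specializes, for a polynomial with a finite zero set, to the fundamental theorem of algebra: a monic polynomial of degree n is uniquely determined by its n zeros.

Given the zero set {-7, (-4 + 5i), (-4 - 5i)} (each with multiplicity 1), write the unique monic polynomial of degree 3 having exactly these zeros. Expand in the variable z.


The polynomial is p(z) = ∏_{α ∈ S} (z − α), where S = {-7, (-4 + 5i), (-4 - 5i)}.
Expanding the product yields: p(z) = z^3 + 15·z^2 + 97·z + 287.
Note conjugate pairs combine to real quadratics: (z − (-4+5i))(z − (-4−5i)) = z² + 8z + 41.
The resulting polynomial has degree 3 and real coefficients as required.

p(z) = z^3 + 15·z^2 + 97·z + 287.


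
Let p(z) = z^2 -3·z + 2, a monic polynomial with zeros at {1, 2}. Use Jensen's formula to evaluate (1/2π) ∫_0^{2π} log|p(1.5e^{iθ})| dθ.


Zeros: 1, 2; r = 1.5.
Inside |z| < r: 1. Outside (|z| ≥ r): 2.
p(0) = 2, so log|p(0)| = log(2) = 0.6931.
Apply Jensen: I(r) = log|p(0)| + Σ_k log(r/|z_k|), summed over zeros inside |z| < r.
  log(r/|z_k|) for z_k = 1: log(1.5/1) = 0.4055
  Outside zeros (2) contribute nothing to the Jensen sum.
Sum over inside zeros: 0.4055.
I(r) = log|p(0)| + (inside sum) = 0.6931 + 0.4055 = 1.0986.
Note: since some zeros are outside |z| ≤ r, the simplified n·log(r) form does NOT apply — only the inside zeros contribute.

I(r) ≈ 1.0986.


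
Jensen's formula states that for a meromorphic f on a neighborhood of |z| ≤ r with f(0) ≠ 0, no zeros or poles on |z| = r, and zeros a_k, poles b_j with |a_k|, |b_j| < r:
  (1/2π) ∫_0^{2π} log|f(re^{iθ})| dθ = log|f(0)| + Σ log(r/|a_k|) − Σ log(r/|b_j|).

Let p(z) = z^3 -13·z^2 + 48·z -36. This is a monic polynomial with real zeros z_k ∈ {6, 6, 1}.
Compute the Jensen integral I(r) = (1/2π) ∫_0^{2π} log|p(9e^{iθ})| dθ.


Zeros: 1, 6, 6; r = 9.
Inside |z| < r: 1, 6, 6. Outside (|z| ≥ r): ∅.
p(0) = -36, so log|p(0)| = log(36) = 3.5835.
Apply Jensen: I(r) = log|p(0)| + Σ_k log(r/|z_k|), summed over zeros inside |z| < r.
  log(r/|z_k|) for z_k = 6: log(9/6) = 0.4055
  log(r/|z_k|) for z_k = 6: log(9/6) = 0.4055
  log(r/|z_k|) for z_k = 1: log(9/1) = 2.1972
Sum over inside zeros: 3.0082.
I(r) = log|p(0)| + (inside sum) = 3.5835 + 3.0082 = 6.5917.
Closed form (all zeros inside, monic): I(r) = n·log(r) = 3·log(9) = 6.5917. ✓

I(r) ≈ 6.5917.


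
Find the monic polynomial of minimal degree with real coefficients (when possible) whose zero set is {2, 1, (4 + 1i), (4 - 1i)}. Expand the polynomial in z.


The polynomial is p(z) = ∏_{α ∈ S} (z − α), where S = {2, 1, (4 + 1i), (4 - 1i)}.
Expanding the product yields: p(z) = z^4 -11·z^3 + 43·z^2 -67·z + 34.
Note conjugate pairs combine to real quadratics: (z − (4+1i))(z − (4−1i)) = z² − 8z + 17.
The resulting polynomial has degree 4 and real coefficients as required.

p(z) = z^4 -11·z^3 + 43·z^2 -67·z + 34.


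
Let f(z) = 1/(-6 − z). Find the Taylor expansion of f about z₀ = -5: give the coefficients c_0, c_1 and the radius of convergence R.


Let w = z − z₀, so z = z₀ + w.
Then -6 − z = -6 − (z₀ + w) = (-6 − z₀) − w = -1 − w.
f(z) = 1/(-1 − w) = (1/(-1)) · 1/(1 − w/(-1)) = Σ_{n≥0} w^n / (-1)^(n+1).
So c_n = 1/(-1)^(n+1):
  c_0 = 1/(-1)^1 = -1.
  c_1 = 1/(-1)^2 = 1.
The series is valid for |w/d| < 1, i.e. |z − z₀| < |d|.
Radius of convergence: R = |-6 − z₀| = |-1| = 1 (distance from z₀ to the singularity z = -6).

c_0 = -1, c_1 = 1; R = 1.


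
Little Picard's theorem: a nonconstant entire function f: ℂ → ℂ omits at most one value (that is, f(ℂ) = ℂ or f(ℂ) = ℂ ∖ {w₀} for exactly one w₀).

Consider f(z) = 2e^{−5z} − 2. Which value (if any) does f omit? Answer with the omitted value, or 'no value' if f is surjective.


Little Picard bounds the complement of f(ℂ) to at most one point.
e^{−5z} is never zero on ℂ, so 2·e^{−5z} takes every value in ℂ ∖ {0}. Adding -2 shifts the range to ℂ ∖ {-2}. Thus f omits exactly the value -2.

Omitted value: -2.


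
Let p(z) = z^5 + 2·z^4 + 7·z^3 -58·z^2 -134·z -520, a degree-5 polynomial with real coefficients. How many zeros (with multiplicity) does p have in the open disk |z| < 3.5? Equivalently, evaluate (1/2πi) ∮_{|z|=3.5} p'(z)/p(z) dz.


The zeros of p are: (-1 + 3i), (-1 - 3i), (-2 + 3i), (-2 - 3i), 4.
Their magnitudes are: 3.162, 3.162, 3.606, 3.606, 4.
Zeros with |z| < R = 3.5: (-1 + 3i), (-1 - 3i).
Count = 2.
By the argument principle, (1/2πi) ∮_{|z|=R} p'(z)/p(z) dz equals exactly this count.

Number of zeros inside |z| < 3.5: 2.


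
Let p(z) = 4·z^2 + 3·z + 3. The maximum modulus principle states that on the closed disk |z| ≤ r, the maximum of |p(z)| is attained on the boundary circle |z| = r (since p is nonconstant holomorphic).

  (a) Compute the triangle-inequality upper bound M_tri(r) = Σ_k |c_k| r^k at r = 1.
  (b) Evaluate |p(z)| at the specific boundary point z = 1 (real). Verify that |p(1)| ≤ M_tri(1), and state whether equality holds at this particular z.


Coefficients: c_0 = 3, c_1 = 3, c_2 = 4. Radius r = 1.
Part (a). Triangle bound: M_tri(r) = Σ_k |c_k| r^k
  = |3|·1^0 + |3|·1^1 + |4|·1^2
  = 3 + 3 + 4 = 10.
This bounds M(r) := max_{|z|=r} |p(z)| from above; equality holds iff all terms c_k z^k can be made to align in phase at a single z on |z|=r.
Part (b). At z = 1 (real, on the circle |z| = r):
  p(1) = (3)·1^0 + (3)·1^1 + (4)·1^2 = 10.
  |p(1)| = 10.
Since all nonzero coefficients share the same sign, |p(1)| = 10 = M_tri(1); the triangle bound is attained at z = 1, so in fact M(r) = 10.

M_tri(1) = 10; |p(1)| = 10; equality at z=1: yes.


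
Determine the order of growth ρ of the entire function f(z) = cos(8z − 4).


cos(w) is a linear combination of e^{iw} and e^{−iw} (or e^w, e^{−w} in the hyperbolic case), so |cos(w)| ≤ e^{|w|}. With w = 8z − 4, |w| ≤ 8|z| + 4 = 8r + 4 on |z| = r, giving M(r) ≤ e^{8r + 4}, so ρ ≤ 1. On a suitable ray (z = it for sin/cos; z = t for sinh/cosh, t real → ∞), |cos(8z − 4)| grows like e^{8|t|}/2, so ρ ≥ 1. Hence ρ = 1.
Therefore ρ = 1.

Order ρ = 1.


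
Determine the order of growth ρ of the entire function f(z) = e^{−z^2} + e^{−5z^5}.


Each summand is entire of order 2 and 5 respectively (as in the single-exponential case). The order of a sum is at most the max of the orders, so ρ ≤ 5. For the lower bound: on |z|=r choose arg z so that -5z^5 is real positive; then |e^{-5z^5}| = e^{5r^5} while |e^{-1z^2}| ≤ e^{1r^2} = o(e^{5r^5}). So |f| ≥ e^{5r^5}(1 − o(1)) and ρ ≥ 5. Hence ρ = max(2, 5) = 5.
Therefore ρ = 5.

Order ρ = 5.


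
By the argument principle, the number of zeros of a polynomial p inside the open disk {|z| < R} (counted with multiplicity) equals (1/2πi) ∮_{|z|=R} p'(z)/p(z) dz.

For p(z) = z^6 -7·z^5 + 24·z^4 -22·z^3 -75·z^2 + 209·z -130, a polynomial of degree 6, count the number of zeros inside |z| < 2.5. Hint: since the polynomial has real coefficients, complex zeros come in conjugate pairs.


The zeros of p are: -2, 1, (2 + 1i), (2 - 1i), (2 + 3i), (2 - 3i).
Their magnitudes are: 2, 1, 2.236, 2.236, 3.606, 3.606.
Zeros with |z| < R = 2.5: -2, 1, (2 + 1i), (2 - 1i).
Count = 4.
By the argument principle, (1/2πi) ∮_{|z|=R} p'(z)/p(z) dz equals exactly this count.

Number of zeros inside |z| < 2.5: 4.


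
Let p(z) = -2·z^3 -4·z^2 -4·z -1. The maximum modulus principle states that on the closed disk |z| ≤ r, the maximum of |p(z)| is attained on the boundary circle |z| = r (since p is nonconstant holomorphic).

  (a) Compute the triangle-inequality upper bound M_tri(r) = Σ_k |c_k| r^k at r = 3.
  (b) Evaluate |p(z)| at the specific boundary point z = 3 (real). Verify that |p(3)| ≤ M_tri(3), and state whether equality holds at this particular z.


Coefficients: c_0 = -1, c_1 = -4, c_2 = -4, c_3 = -2. Radius r = 3.
Part (a). Triangle bound: M_tri(r) = Σ_k |c_k| r^k
  = |-1|·3^0 + |-4|·3^1 + |-4|·3^2 + |-2|·3^3
  = 1 + 12 + 36 + 54 = 103.
This bounds M(r) := max_{|z|=r} |p(z)| from above; equality holds iff all terms c_k z^k can be made to align in phase at a single z on |z|=r.
Part (b). At z = 3 (real, on the circle |z| = r):
  p(3) = (-1)·3^0 + (-4)·3^1 + (-4)·3^2 + (-2)·3^3 = -103.
  |p(3)| = 103.
Since all nonzero coefficients share the same sign, |p(3)| = 103 = M_tri(3); the triangle bound is attained at z = 3, so in fact M(r) = 103.

M_tri(3) = 103; |p(3)| = 103; equality at z=3: yes.


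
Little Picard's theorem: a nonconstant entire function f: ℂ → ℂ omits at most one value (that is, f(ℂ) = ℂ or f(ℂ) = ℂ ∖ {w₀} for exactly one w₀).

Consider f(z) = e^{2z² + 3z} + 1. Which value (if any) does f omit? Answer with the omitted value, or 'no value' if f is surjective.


Little Picard bounds the complement of f(ℂ) to at most one point.
The exponent g(z) = 2z² + 3z is a nonconstant polynomial, hence surjective onto ℂ. So e^{g(z)} takes every value in {e^w : w ∈ ℂ} = ℂ ∖ {0}. Adding 1 shifts the range to ℂ ∖ {1}. f omits exactly 1.

Omitted value: 1.


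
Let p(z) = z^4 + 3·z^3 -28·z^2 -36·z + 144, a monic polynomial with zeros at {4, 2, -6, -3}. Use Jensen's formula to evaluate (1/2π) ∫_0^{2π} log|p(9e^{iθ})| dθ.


Zeros: -6, -3, 2, 4; r = 9.
Inside |z| < r: -6, -3, 2, 4. Outside (|z| ≥ r): ∅.
p(0) = 144, so log|p(0)| = log(144) = 4.9698.
Apply Jensen: I(r) = log|p(0)| + Σ_k log(r/|z_k|), summed over zeros inside |z| < r.
  log(r/|z_k|) for z_k = 4: log(9/4) = 0.8109
  log(r/|z_k|) for z_k = 2: log(9/2) = 1.5041
  log(r/|z_k|) for z_k = -6: log(9/6) = 0.4055
  log(r/|z_k|) for z_k = -3: log(9/3) = 1.0986
Sum over inside zeros: 3.8191.
I(r) = log|p(0)| + (inside sum) = 4.9698 + 3.8191 = 8.7889.
Closed form (all zeros inside, monic): I(r) = n·log(r) = 4·log(9) = 8.7889. ✓

I(r) ≈ 8.7889.


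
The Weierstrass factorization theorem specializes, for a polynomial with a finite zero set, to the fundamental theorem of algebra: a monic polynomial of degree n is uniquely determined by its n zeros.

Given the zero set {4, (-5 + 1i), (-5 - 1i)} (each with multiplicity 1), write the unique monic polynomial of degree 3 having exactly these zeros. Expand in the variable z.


The polynomial is p(z) = ∏_{α ∈ S} (z − α), where S = {4, (-5 + 1i), (-5 - 1i)}.
Expanding the product yields: p(z) = z^3 + 6·z^2 -14·z -104.
Note conjugate pairs combine to real quadratics: (z − (-5+1i))(z − (-5−1i)) = z² + 10z + 26.
The resulting polynomial has degree 3 and real coefficients as required.

p(z) = z^3 + 6·z^2 -14·z -104.


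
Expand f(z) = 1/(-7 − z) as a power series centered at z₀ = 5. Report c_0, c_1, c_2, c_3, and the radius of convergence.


Let w = z − z₀, so z = z₀ + w.
Then -7 − z = -7 − (z₀ + w) = (-7 − z₀) − w = -12 − w.
f(z) = 1/(-12 − w) = (1/(-12)) · 1/(1 − w/(-12)) = Σ_{n≥0} w^n / (-12)^(n+1).
So c_n = 1/(-12)^(n+1):
  c_0 = 1/(-12)^1 = -1/12.
  c_1 = 1/(-12)^2 = 1/144.
  c_2 = 1/(-12)^3 = -1/1728.
  c_3 = 1/(-12)^4 = 1/20736.
The series is valid for |w/d| < 1, i.e. |z − z₀| < |d|.
Radius of convergence: R = |-7 − z₀| = |-12| = 12 (distance from z₀ to the singularity z = -7).

c_0 = -1/12, c_1 = 1/144, c_2 = -1/1728, c_3 = 1/20736; R = 12.


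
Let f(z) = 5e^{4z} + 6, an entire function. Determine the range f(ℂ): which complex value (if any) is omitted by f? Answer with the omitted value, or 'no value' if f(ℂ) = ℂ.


Little Picard bounds the complement of f(ℂ) to at most one point.
e^{4z} is never zero on ℂ, so 5·e^{4z} takes every value in ℂ ∖ {0}. Adding 6 shifts the range to ℂ ∖ {6}. Thus f omits exactly the value 6.

Omitted value: 6.


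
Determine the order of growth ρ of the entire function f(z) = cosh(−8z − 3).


cosh(w) is a linear combination of e^{iw} and e^{−iw} (or e^w, e^{−w} in the hyperbolic case), so |cosh(w)| ≤ e^{|w|}. With w = −8z − 3, |w| ≤ 8|z| + 3 = 8r + 3 on |z| = r, giving M(r) ≤ e^{8r + 3}, so ρ ≤ 1. On a suitable ray (z = it for sin/cos; z = t for sinh/cosh, t real → ∞), |cosh(−8z − 3)| grows like e^{8|t|}/2, so ρ ≥ 1. Hence ρ = 1.
Therefore ρ = 1.

Order ρ = 1.


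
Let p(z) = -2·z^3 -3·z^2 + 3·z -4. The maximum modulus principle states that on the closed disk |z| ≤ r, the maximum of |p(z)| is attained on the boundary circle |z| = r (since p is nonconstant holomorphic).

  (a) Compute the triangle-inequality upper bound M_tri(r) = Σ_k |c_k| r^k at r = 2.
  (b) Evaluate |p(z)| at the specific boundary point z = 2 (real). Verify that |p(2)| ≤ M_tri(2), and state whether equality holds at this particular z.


Coefficients: c_0 = -4, c_1 = 3, c_2 = -3, c_3 = -2. Radius r = 2.
Part (a). Triangle bound: M_tri(r) = Σ_k |c_k| r^k
  = |-4|·2^0 + |3|·2^1 + |-3|·2^2 + |-2|·2^3
  = 4 + 6 + 12 + 16 = 38.
This bounds M(r) := max_{|z|=r} |p(z)| from above; equality holds iff all terms c_k z^k can be made to align in phase at a single z on |z|=r.
Part (b). At z = 2 (real, on the circle |z| = r):
  p(2) = (-4)·2^0 + (3)·2^1 + (-3)·2^2 + (-2)·2^3 = -26.
  |p(2)| = 26.
Check: |p(2)| = 26 ≤ 38 = M_tri(2). ✓ Equality does not hold at z = 2 (the coefficients have mixed signs, so the terms do not all align in phase there).

M_tri(2) = 38; |p(2)| = 26; equality at z=2: no.


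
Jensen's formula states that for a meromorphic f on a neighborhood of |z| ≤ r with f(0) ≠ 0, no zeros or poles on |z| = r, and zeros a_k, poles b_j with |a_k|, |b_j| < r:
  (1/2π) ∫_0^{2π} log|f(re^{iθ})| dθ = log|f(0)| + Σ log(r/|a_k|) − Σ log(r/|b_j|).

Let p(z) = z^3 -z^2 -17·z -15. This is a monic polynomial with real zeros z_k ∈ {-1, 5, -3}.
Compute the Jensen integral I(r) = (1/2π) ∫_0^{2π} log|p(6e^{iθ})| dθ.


Zeros: -3, -1, 5; r = 6.
Inside |z| < r: -3, -1, 5. Outside (|z| ≥ r): ∅.
p(0) = -15, so log|p(0)| = log(15) = 2.7081.
Apply Jensen: I(r) = log|p(0)| + Σ_k log(r/|z_k|), summed over zeros inside |z| < r.
  log(r/|z_k|) for z_k = -1: log(6/1) = 1.7918
  log(r/|z_k|) for z_k = 5: log(6/5) = 0.1823
  log(r/|z_k|) for z_k = -3: log(6/3) = 0.6931
Sum over inside zeros: 2.6672.
I(r) = log|p(0)| + (inside sum) = 2.7081 + 2.6672 = 5.3753.
Closed form (all zeros inside, monic): I(r) = n·log(r) = 3·log(6) = 5.3753. ✓

I(r) ≈ 5.3753.


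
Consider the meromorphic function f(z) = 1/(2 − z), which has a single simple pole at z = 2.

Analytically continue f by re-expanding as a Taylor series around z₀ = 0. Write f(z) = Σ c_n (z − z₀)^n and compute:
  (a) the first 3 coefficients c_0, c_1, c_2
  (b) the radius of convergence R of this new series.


Let w = z − z₀, so z = z₀ + w.
Then 2 − z = 2 − (z₀ + w) = (2 − z₀) − w = 2 − w.
f(z) = 1/(2 − w) = (1/(2)) · 1/(1 − w/(2)) = Σ_{n≥0} w^n / (2)^(n+1).
So c_n = 1/(2)^(n+1):
  c_0 = 1/(2)^1 = 1/2.
  c_1 = 1/(2)^2 = 1/4.
  c_2 = 1/(2)^3 = 1/8.
The series is valid for |w/d| < 1, i.e. |z − z₀| < |d|.
Radius of convergence: R = |2 − z₀| = |2| = 2 (distance from z₀ to the singularity z = 2).

c_0 = 1/2, c_1 = 1/4, c_2 = 1/8; R = 2.


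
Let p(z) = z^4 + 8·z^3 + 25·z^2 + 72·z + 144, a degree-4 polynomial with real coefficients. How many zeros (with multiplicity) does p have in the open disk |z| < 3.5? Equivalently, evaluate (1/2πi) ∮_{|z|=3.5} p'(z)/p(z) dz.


The zeros of p are: -4, -4, (0 + 3i), (0 - 3i).
Their magnitudes are: 4, 4, 3, 3.
Zeros with |z| < R = 3.5: (0 + 3i), (0 - 3i).
Count = 2.
By the argument principle, (1/2πi) ∮_{|z|=R} p'(z)/p(z) dz equals exactly this count.

Number of zeros inside |z| < 3.5: 2.


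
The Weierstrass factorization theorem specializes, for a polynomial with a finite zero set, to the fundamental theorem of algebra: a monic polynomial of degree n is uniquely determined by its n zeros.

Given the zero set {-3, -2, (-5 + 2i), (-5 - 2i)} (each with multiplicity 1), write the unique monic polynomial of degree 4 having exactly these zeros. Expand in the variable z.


The polynomial is p(z) = ∏_{α ∈ S} (z − α), where S = {-3, -2, (-5 + 2i), (-5 - 2i)}.
Expanding the product yields: p(z) = z^4 + 15·z^3 + 85·z^2 + 205·z + 174.
Note conjugate pairs combine to real quadratics: (z − (-5+2i))(z − (-5−2i)) = z² + 10z + 29.
The resulting polynomial has degree 4 and real coefficients as required.

p(z) = z^4 + 15·z^3 + 85·z^2 + 205·z + 174.


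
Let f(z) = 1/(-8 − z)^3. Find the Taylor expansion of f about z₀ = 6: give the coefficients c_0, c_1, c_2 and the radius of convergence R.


Let w = z − z₀, so z = z₀ + w.
Then -8 − z = -8 − (z₀ + w) = (-8 − z₀) − w = -14 − w.
f(z) = 1/(-14 − w)^3 = (1/(-14)^3) · (1 − w/(-14))^{−3}.
By the binomial series (1−u)^{−3} = Σ_{n≥0} C(n+2, 2) u^n for |u|<1, with u = w/(-14):
  c_n = C(n+2, 2) / (-14)^(n+3).
  c_0 = 1/(-14)^3 = -1/2744.
  c_1 = 3/(-14)^4 = 3/38416.
  c_2 = 6/(-14)^5 = -3/268912.
The series is valid for |w/d| < 1, i.e. |z − z₀| < |d|.
Radius of convergence: R = |-8 − z₀| = |-14| = 14 (distance from z₀ to the singularity z = -8).

c_0 = -1/2744, c_1 = 3/38416, c_2 = -3/268912; R = 14.


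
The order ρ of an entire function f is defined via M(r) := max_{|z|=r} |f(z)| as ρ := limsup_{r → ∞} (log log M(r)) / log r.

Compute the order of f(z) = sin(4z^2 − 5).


Write sin(w) = (e^{iw} ± e^{−iw})/(2 or 2i), so |sin(w)| ≤ e^{|w|}. With w = 4z^2 − 5, |w| ≤ 4r^2 + 5 on |z|=r, giving M(r) ≤ e^{4r^2 + 5} and ρ ≤ 2. For the lower bound, choose z on |z|=r with 4z^2 purely imaginary of modulus 4r^2; then |sin(4z^2 − 5)| grows like e^{4r^2}/2, so ρ ≥ 2. Hence ρ = 2.
Therefore ρ = 2.

Order ρ = 2.


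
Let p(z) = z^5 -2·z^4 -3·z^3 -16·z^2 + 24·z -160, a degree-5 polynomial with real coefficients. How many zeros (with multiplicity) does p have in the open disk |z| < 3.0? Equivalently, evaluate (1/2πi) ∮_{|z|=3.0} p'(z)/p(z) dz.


The zeros of p are: 4, (1 + 2i), (1 - 2i), (-2 + 2i), (-2 - 2i).
Their magnitudes are: 4, 2.236, 2.236, 2.828, 2.828.
Zeros with |z| < R = 3.0: (1 + 2i), (1 - 2i), (-2 + 2i), (-2 - 2i).
Count = 4.
By the argument principle, (1/2πi) ∮_{|z|=R} p'(z)/p(z) dz equals exactly this count.

Number of zeros inside |z| < 3.0: 4.


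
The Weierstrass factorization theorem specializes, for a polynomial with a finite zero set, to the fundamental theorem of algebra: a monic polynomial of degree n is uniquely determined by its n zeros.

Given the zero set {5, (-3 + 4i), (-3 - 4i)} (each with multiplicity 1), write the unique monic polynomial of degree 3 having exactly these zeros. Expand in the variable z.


The polynomial is p(z) = ∏_{α ∈ S} (z − α), where S = {5, (-3 + 4i), (-3 - 4i)}.
Expanding the product yields: p(z) = z^3 + z^2 -5·z -125.
Note conjugate pairs combine to real quadratics: (z − (-3+4i))(z − (-3−4i)) = z² + 6z + 25.
The resulting polynomial has degree 3 and real coefficients as required.

p(z) = z^3 + z^2 -5·z -125.


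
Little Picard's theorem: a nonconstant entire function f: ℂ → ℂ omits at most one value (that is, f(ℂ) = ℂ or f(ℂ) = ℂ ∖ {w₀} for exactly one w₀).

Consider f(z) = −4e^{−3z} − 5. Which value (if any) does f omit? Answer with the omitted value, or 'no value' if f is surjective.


Little Picard bounds the complement of f(ℂ) to at most one point.
e^{−3z} is never zero on ℂ, so -4·e^{−3z} takes every value in ℂ ∖ {0}. Adding -5 shifts the range to ℂ ∖ {-5}. Thus f omits exactly the value -5.

Omitted value: -5.


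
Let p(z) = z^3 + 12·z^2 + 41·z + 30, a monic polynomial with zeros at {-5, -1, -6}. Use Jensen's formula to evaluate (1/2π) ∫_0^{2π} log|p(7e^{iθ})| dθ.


Zeros: -6, -5, -1; r = 7.
Inside |z| < r: -6, -5, -1. Outside (|z| ≥ r): ∅.
p(0) = 30, so log|p(0)| = log(30) = 3.4012.
Apply Jensen: I(r) = log|p(0)| + Σ_k log(r/|z_k|), summed over zeros inside |z| < r.
  log(r/|z_k|) for z_k = -5: log(7/5) = 0.3365
  log(r/|z_k|) for z_k = -1: log(7/1) = 1.9459
  log(r/|z_k|) for z_k = -6: log(7/6) = 0.1542
Sum over inside zeros: 2.4365.
I(r) = log|p(0)| + (inside sum) = 3.4012 + 2.4365 = 5.8377.
Closed form (all zeros inside, monic): I(r) = n·log(r) = 3·log(7) = 5.8377. ✓

I(r) ≈ 5.8377.


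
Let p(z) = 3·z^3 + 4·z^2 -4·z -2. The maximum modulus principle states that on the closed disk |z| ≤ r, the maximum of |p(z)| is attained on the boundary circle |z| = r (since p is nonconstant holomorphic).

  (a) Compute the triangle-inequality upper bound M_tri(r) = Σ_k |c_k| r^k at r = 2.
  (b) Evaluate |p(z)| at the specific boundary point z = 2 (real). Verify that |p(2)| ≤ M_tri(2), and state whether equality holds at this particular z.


Coefficients: c_0 = -2, c_1 = -4, c_2 = 4, c_3 = 3. Radius r = 2.
Part (a). Triangle bound: M_tri(r) = Σ_k |c_k| r^k
  = |-2|·2^0 + |-4|·2^1 + |4|·2^2 + |3|·2^3
  = 2 + 8 + 16 + 24 = 50.
This bounds M(r) := max_{|z|=r} |p(z)| from above; equality holds iff all terms c_k z^k can be made to align in phase at a single z on |z|=r.
Part (b). At z = 2 (real, on the circle |z| = r):
  p(2) = (-2)·2^0 + (-4)·2^1 + (4)·2^2 + (3)·2^3 = 30.
  |p(2)| = 30.
Check: |p(2)| = 30 ≤ 50 = M_tri(2). ✓ Equality does not hold at z = 2 (the coefficients have mixed signs, so the terms do not all align in phase there).

M_tri(2) = 50; |p(2)| = 30; equality at z=2: no.


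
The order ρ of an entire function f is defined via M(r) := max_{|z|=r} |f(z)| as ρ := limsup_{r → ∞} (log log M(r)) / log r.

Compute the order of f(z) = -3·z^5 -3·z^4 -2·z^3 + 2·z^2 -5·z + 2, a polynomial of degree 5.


|f(z)| ≤ Σ|c_k|·r^k = O(r^5) as r → ∞. Polynomial growth is O(e^{r^ε}) for every ε > 0 (since r^5/e^{r^ε} → 0), so ρ ≤ ε for all ε > 0, i.e. ρ = 0. Every nonconstant polynomial has order 0.
Therefore ρ = 0.

Order ρ = 0.


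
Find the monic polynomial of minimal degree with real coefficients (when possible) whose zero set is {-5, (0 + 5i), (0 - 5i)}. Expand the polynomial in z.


The polynomial is p(z) = ∏_{α ∈ S} (z − α), where S = {-5, (0 + 5i), (0 - 5i)}.
Expanding the product yields: p(z) = z^3 + 5·z^2 + 25·z + 125.
Note conjugate pairs combine to real quadratics: (z − (0+5i))(z − (0−5i)) = z² + 25.
The resulting polynomial has degree 3 and real coefficients as required.

p(z) = z^3 + 5·z^2 + 25·z + 125.


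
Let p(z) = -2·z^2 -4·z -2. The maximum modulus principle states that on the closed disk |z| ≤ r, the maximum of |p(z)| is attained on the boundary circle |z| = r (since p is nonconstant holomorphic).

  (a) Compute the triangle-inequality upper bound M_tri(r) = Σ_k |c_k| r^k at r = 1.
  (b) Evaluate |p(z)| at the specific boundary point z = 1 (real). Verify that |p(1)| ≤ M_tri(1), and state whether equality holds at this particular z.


Coefficients: c_0 = -2, c_1 = -4, c_2 = -2. Radius r = 1.
Part (a). Triangle bound: M_tri(r) = Σ_k |c_k| r^k
  = |-2|·1^0 + |-4|·1^1 + |-2|·1^2
  = 2 + 4 + 2 = 8.
This bounds M(r) := max_{|z|=r} |p(z)| from above; equality holds iff all terms c_k z^k can be made to align in phase at a single z on |z|=r.
Part (b). At z = 1 (real, on the circle |z| = r):
  p(1) = (-2)·1^0 + (-4)·1^1 + (-2)·1^2 = -8.
  |p(1)| = 8.
Since all nonzero coefficients share the same sign, |p(1)| = 8 = M_tri(1); the triangle bound is attained at z = 1, so in fact M(r) = 8.

M_tri(1) = 8; |p(1)| = 8; equality at z=1: yes.


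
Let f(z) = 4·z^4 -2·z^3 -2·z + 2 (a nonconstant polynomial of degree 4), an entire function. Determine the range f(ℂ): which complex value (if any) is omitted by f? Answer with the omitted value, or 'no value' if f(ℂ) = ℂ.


Little Picard bounds the complement of f(ℂ) to at most one point.
For every w ∈ ℂ, the equation p(z) − w = 0 is a nonconstant polynomial in z and hence has at least one root by the fundamental theorem of algebra. So p is surjective onto ℂ, omitting no value.

Omitted value: no value.


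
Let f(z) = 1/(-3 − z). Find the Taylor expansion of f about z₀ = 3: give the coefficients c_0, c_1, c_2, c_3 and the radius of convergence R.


Let w = z − z₀, so z = z₀ + w.
Then -3 − z = -3 − (z₀ + w) = (-3 − z₀) − w = -6 − w.
f(z) = 1/(-6 − w) = (1/(-6)) · 1/(1 − w/(-6)) = Σ_{n≥0} w^n / (-6)^(n+1).
So c_n = 1/(-6)^(n+1):
  c_0 = 1/(-6)^1 = -1/6.
  c_1 = 1/(-6)^2 = 1/36.
  c_2 = 1/(-6)^3 = -1/216.
  c_3 = 1/(-6)^4 = 1/1296.
The series is valid for |w/d| < 1, i.e. |z − z₀| < |d|.
Radius of convergence: R = |-3 − z₀| = |-6| = 6 (distance from z₀ to the singularity z = -3).

c_0 = -1/6, c_1 = 1/36, c_2 = -1/216, c_3 = 1/1296; R = 6.
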